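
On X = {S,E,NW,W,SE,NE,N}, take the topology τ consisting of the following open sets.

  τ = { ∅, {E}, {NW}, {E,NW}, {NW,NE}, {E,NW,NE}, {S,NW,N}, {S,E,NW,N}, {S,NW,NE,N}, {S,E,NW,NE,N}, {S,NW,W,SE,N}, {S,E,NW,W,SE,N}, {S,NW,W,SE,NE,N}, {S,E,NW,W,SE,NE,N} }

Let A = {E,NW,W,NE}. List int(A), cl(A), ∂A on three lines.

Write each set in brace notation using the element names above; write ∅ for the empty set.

U open, U⊆A: ∅, {NW}, {E}, {NW,NE}, {E,NW}, {E,NW,NE}. int(A) = ⋃ = {E,NW,NE}
X∖A={S,SE,N}, int(X∖A)=∅, hence cl(A)={S,E,NW,W,SE,NE,N}
∂A: remove int from cl → {S,W,SE,N}

int(A) = {E,NW,NE}
cl(A)  = {S,E,NW,W,SE,NE,N}
∂A     = {S,W,SE,N}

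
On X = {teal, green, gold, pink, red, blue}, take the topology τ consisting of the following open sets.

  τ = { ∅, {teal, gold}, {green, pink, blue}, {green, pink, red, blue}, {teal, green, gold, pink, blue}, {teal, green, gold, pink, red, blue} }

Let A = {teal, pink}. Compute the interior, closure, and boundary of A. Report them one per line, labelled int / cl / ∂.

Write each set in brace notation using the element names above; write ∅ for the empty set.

interior: largest open inside A is ∅ (from ∅)
cl via duality: int({green, gold, red, blue}) = ∅, so X∖∅ = {teal, green, gold, pink, red, blue}
cl∖int = {teal, green, gold, pink, red, blue}

int(A) = ∅
cl(A)  = {teal, green, gold, pink, red, blue}
∂A     = {teal, green, gold, pink, red, blue}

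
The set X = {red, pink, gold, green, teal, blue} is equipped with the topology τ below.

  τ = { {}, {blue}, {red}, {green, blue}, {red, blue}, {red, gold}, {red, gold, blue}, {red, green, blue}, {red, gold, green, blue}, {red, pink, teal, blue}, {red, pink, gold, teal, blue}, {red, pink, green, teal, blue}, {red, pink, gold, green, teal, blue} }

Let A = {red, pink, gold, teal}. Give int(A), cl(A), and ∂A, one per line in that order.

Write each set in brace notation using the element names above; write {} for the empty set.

int(A) = {red, gold}
cl(A)  = {red, pink, gold, teal}
∂A     = {pink, teal}

open subsets of A: {}, {red}, {red, gold}; so int(A) = {red, gold}
closure: X∖int(X∖A) = X∖{green, blue} = {red, pink, gold, teal}
∂A = {red, pink, gold, teal} minus {red, gold} = {pink, teal}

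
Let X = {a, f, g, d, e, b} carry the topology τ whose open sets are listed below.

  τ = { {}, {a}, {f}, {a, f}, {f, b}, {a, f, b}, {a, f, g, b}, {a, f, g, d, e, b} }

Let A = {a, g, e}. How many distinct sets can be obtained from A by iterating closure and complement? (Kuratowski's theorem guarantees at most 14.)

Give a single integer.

6

complement {f, d, b}; its interior {f, b}; cl(A) = X∖{f, b} = {a, g, d, e}
With k = closure, c = complement:
  1. A     = {a, g, e}
  2. kA    = {a, g, d, e}
  3. cA    = {f, d, b}
  4. ckA   = {f, b}
  5. kcA   = {f, g, d, e, b}
  6. ckcA  = {a}
k, c of each give nothing new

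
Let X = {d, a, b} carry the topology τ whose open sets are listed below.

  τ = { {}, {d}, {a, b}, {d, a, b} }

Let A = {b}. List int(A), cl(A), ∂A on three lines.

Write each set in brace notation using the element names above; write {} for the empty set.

int(A) = {}
cl(A)  = {a, b}
∂A     = {a, b}

interior: largest open inside A is {} (from {})
cl via duality: int({d, a}) = {d}, so X∖{d} = {a, b}
cl∖int = {a, b}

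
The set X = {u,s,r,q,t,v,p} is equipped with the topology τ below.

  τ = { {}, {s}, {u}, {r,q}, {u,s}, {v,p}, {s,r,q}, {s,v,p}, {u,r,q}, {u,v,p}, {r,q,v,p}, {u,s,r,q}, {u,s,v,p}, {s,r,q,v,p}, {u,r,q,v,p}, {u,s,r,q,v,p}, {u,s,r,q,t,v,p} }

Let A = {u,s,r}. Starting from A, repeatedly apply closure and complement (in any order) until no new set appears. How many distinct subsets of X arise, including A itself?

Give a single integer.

cl via duality: int({q,t,v,p}) = {v,p}, so X∖{v,p} = {u,s,r,q,t}
Write k for closure, c for complement:
  1. A     = {u,s,r}
  2. kA    = {u,s,r,q,t}
  3. cA    = {q,t,v,p}
  4. ckA   = {v,p}
  5. kcA   = {r,q,t,v,p}
  6. kckA  = {t,v,p}
  7. ckcA  = {u,s}
  8. ckckA = {u,s,r,q}
  9. kckcA = {u,s,t}
  10. ckckcA = {r,q,v,p}
applying k or c yields no new set

10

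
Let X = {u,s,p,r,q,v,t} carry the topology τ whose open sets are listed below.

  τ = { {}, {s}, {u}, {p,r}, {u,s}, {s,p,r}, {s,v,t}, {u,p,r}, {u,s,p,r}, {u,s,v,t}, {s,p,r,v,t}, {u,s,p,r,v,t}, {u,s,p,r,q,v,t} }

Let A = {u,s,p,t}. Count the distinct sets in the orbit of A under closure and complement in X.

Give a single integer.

X∖A={r,q,v}, int(X∖A)={}, hence cl(A)={u,s,p,r,q,v,t}
Orbit (k=closure, c=complement):
  1. A     = {u,s,p,t}
  2. kA    = {u,s,p,r,q,v,t}
  3. cA    = {r,q,v}
  4. ckA   = {}
  5. kcA   = {p,r,q,v,t}
  6. ckcA  = {u,s}
  7. kckcA = {u,s,q,v,t}
  8. ckckcA = {p,r}
  9. kckckcA = {p,r,q}
  10. ckckckcA = {u,s,v,t}
(closed under both — stop)

10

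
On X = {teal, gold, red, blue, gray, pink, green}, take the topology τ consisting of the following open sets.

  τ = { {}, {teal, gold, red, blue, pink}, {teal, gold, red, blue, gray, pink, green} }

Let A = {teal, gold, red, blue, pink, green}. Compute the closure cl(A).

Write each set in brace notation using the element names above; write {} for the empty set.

{teal, gold, red, blue, gray, pink, green}

cl via duality: int({gray}) = {}, so X∖{} = {teal, gold, red, blue, gray, pink, green}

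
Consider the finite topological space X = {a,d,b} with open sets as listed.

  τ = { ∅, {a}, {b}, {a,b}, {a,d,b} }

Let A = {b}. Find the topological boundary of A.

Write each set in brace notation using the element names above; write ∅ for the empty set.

{d}

open subsets of A: ∅, {b}; so int(A) = {b}
closure: X∖int(X∖A) = X∖{a} = {d,b}
∂A = {d,b} minus {b} = {d}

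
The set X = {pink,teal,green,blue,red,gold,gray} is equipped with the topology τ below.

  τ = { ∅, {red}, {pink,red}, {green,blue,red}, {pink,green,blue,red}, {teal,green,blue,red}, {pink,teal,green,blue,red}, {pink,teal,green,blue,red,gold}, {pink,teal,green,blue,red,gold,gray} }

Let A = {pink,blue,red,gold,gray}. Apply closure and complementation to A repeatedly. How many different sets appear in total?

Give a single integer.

6

cl via duality: int({teal,green}) = ∅, so X∖∅ = {pink,teal,green,blue,red,gold,gray}
Write k for closure, c for complement:
  1. A     = {pink,blue,red,gold,gray}
  2. kA    = {pink,teal,green,blue,red,gold,gray}
  3. cA    = {teal,green}
  4. ckA   = ∅
  5. kcA   = {teal,green,blue,gold,gray}
  6. ckcA  = {pink,red}
applying k or c yields no new set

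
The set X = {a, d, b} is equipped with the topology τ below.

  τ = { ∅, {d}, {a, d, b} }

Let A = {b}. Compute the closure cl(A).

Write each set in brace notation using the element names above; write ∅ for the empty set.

{a, b}

complement {a, d}; its interior {d}; cl(A) = X∖{d} = {a, b}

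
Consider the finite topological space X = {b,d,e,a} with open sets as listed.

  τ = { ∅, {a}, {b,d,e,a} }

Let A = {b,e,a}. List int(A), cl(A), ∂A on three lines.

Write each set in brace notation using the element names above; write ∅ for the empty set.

int(A) = {a}
cl(A)  = {b,d,e,a}
∂A     = {b,d,e}

interior: largest open inside A is {a} (from ∅, {a})
cl via duality: int({d}) = ∅, so X∖∅ = {b,d,e,a}
cl∖int = {b,d,e}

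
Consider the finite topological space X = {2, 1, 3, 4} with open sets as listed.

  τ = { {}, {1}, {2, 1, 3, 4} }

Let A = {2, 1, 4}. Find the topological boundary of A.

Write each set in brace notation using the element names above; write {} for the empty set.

interior: largest open inside A is {1} (from {}, {1})
cl via duality: int({3}) = {}, so X∖{} = {2, 1, 3, 4}
cl∖int = {2, 3, 4}

{2, 3, 4}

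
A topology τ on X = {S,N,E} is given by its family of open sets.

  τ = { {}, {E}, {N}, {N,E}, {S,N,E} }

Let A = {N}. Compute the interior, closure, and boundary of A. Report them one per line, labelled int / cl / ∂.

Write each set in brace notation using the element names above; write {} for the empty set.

int(A) = {N}
cl(A)  = {S,N}
∂A     = {S}

U open, U⊆A: {}, {N}. int(A) = ⋃ = {N}
X∖A={S,E}, int(X∖A)={E}, hence cl(A)={S,N}
∂A: remove int from cl → {S}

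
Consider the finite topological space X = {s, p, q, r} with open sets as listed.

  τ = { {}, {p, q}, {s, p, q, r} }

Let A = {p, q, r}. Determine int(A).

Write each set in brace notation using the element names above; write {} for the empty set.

interior: largest open inside A is {p, q} (from {}, {p, q})

{p, q}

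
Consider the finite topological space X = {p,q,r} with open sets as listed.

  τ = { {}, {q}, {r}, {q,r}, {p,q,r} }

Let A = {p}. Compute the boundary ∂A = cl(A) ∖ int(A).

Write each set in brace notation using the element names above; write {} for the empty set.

opens ⊆ A: {}; union → int = {}
complement {q,r}; its interior {q,r}; cl(A) = X∖{q,r} = {p}
boundary = {p} ∖ {} = {p}

{p}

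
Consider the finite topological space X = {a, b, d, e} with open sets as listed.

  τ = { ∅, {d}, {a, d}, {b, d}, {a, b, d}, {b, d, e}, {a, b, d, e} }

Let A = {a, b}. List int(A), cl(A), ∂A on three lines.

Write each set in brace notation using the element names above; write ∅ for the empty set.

int(A) = ∅
cl(A)  = {a, b, e}
∂A     = {a, b, e}

interior: largest open inside A is ∅ (from ∅)
cl via duality: int({d, e}) = {d}, so X∖{d} = {a, b, e}
cl∖int = {a, b, e}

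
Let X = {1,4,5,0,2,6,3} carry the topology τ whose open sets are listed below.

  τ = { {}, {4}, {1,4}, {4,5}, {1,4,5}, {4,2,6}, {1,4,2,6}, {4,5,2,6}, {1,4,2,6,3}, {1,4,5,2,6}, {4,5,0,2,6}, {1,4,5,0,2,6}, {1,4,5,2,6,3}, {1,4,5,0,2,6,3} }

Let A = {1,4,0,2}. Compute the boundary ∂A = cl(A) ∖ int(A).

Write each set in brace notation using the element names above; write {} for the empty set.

{5,0,2,6,3}

U open, U⊆A: {}, {4}, {1,4}. int(A) = ⋃ = {1,4}
X∖A={5,6,3}, int(X∖A)={}, hence cl(A)={1,4,5,0,2,6,3}
∂A: remove int from cl → {5,0,2,6,3}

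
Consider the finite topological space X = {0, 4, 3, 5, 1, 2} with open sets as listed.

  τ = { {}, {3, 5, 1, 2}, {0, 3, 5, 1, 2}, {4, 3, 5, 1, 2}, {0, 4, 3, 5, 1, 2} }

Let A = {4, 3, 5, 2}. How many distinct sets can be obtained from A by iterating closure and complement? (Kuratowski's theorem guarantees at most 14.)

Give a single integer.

complement {0, 1}; its interior {}; cl(A) = X∖{} = {0, 4, 3, 5, 1, 2}
With k = closure, c = complement:
  1. A     = {4, 3, 5, 2}
  2. kA    = {0, 4, 3, 5, 1, 2}
  3. cA    = {0, 1}
  4. ckA   = {}
k, c of each give nothing new

4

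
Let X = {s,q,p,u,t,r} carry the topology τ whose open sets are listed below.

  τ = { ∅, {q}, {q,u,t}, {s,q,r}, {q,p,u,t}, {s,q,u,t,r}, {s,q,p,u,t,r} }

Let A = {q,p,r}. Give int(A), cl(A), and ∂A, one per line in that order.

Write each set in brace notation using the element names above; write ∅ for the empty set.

open subsets of A: ∅, {q}; so int(A) = {q}
closure: X∖int(X∖A) = X∖∅ = {s,q,p,u,t,r}
∂A = {s,q,p,u,t,r} minus {q} = {s,p,u,t,r}

int(A) = {q}
cl(A)  = {s,q,p,u,t,r}
∂A     = {s,p,u,t,r}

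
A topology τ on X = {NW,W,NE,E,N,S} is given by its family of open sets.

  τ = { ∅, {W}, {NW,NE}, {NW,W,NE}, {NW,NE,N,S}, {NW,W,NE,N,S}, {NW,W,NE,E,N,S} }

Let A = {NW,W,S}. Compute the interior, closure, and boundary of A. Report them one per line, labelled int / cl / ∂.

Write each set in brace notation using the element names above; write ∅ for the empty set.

U open, U⊆A: ∅, {W}. int(A) = ⋃ = {W}
X∖A={NE,E,N}, int(X∖A)=∅, hence cl(A)={NW,W,NE,E,N,S}
∂A: remove int from cl → {NW,NE,E,N,S}

int(A) = {W}
cl(A)  = {NW,W,NE,E,N,S}
∂A     = {NW,NE,E,N,S}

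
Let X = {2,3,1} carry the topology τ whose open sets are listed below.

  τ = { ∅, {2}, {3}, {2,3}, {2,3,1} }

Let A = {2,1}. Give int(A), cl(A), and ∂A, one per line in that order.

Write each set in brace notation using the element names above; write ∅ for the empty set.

opens ⊆ A: ∅, {2}; union → int = {2}
complement {3}; its interior {3}; cl(A) = X∖{3} = {2,1}
boundary = {2,1} ∖ {2} = {1}

int(A) = {2}
cl(A)  = {2,1}
∂A     = {1}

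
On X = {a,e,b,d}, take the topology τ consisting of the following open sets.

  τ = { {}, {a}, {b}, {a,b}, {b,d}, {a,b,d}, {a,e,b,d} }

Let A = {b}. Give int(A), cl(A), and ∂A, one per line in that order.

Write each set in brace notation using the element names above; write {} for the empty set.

open subsets of A: {}, {b}; so int(A) = {b}
closure: X∖int(X∖A) = X∖{a} = {e,b,d}
∂A = {e,b,d} minus {b} = {e,d}

int(A) = {b}
cl(A)  = {e,b,d}
∂A     = {e,d}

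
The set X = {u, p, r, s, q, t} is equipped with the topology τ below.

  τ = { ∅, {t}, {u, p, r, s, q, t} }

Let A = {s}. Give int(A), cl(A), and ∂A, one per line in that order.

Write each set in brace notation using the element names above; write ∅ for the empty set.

U open, U⊆A: ∅. int(A) = ⋃ = ∅
X∖A={u, p, r, q, t}, int(X∖A)={t}, hence cl(A)={u, p, r, s, q}
∂A: remove int from cl → {u, p, r, s, q}

int(A) = ∅
cl(A)  = {u, p, r, s, q}
∂A     = {u, p, r, s, q}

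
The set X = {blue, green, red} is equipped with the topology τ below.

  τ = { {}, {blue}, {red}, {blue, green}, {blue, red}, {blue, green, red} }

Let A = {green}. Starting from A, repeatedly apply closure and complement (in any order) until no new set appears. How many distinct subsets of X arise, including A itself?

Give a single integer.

4

X∖A={blue, red}, int(X∖A)={blue, red}, hence cl(A)={green}
Orbit (k=closure, c=complement):
  1. A     = {green}
  2. cA    = {blue, red}
  3. kcA   = {blue, green, red}
  4. ckcA  = {}
(closed under both — stop)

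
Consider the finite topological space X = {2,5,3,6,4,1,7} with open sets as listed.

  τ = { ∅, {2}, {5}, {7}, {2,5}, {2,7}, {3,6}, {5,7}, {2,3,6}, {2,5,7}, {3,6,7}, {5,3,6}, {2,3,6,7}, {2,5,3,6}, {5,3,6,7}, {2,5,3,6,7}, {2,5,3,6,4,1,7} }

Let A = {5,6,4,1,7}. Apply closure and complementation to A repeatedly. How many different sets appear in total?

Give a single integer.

10

complement {2,3}; its interior {2}; cl(A) = X∖{2} = {5,3,6,4,1,7}
With k = closure, c = complement:
  1. A     = {5,6,4,1,7}
  2. kA    = {5,3,6,4,1,7}
  3. cA    = {2,3}
  4. ckA   = {2}
  5. kcA   = {2,3,6,4,1}
  6. kckA  = {2,4,1}
  7. ckcA  = {5,7}
  8. ckckA = {5,3,6,7}
  9. kckcA = {5,4,1,7}
  10. ckckcA = {2,3,6}
k, c of each give nothing new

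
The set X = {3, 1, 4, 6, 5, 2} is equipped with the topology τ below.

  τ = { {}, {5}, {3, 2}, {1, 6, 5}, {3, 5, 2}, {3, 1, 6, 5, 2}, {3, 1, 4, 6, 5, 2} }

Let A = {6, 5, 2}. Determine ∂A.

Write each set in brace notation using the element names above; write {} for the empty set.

{3, 1, 4, 6, 2}

opens ⊆ A: {}, {5}; union → int = {5}
complement {3, 1, 4}; its interior {}; cl(A) = X∖{} = {3, 1, 4, 6, 5, 2}
boundary = {3, 1, 4, 6, 5, 2} ∖ {5} = {3, 1, 4, 6, 2}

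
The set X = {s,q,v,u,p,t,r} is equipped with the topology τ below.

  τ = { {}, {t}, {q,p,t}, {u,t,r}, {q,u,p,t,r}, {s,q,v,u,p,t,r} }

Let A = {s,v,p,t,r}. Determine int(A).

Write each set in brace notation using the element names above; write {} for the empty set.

open subsets of A: {}, {t}; so int(A) = {t}

{t}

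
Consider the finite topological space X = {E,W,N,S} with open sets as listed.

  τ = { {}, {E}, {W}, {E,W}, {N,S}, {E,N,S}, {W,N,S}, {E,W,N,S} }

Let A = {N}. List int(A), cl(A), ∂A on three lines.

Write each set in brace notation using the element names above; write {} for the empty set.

int(A) = {}
cl(A)  = {N,S}
∂A     = {N,S}

opens ⊆ A: {}; union → int = {}
complement {E,W,S}; its interior {E,W}; cl(A) = X∖{E,W} = {N,S}
boundary = {N,S} ∖ {} = {N,S}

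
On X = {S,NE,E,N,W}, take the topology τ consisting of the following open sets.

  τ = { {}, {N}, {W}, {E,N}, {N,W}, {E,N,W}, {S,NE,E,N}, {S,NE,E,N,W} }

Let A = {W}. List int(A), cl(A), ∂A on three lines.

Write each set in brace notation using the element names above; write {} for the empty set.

int(A) = {W}
cl(A)  = {W}
∂A     = {}

U open, U⊆A: {}, {W}. int(A) = ⋃ = {W}
X∖A={S,NE,E,N}, int(X∖A)={S,NE,E,N}, hence cl(A)={W}
∂A: remove int from cl → {}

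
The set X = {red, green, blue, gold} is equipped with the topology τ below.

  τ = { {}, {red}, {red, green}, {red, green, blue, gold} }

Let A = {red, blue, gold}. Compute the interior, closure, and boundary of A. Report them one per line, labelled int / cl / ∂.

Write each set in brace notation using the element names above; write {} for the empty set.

open subsets of A: {}, {red}; so int(A) = {red}
closure: X∖int(X∖A) = X∖{} = {red, green, blue, gold}
∂A = {red, green, blue, gold} minus {red} = {green, blue, gold}

int(A) = {red}
cl(A)  = {red, green, blue, gold}
∂A     = {green, blue, gold}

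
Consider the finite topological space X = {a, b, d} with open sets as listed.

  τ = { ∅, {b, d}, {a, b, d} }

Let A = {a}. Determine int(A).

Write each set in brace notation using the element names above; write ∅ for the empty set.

open subsets of A: ∅; so int(A) = ∅

∅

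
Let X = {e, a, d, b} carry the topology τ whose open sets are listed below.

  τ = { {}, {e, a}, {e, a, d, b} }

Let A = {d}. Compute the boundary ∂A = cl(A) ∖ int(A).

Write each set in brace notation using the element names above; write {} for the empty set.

{d, b}

interior: largest open inside A is {} (from {})
cl via duality: int({e, a, b}) = {e, a}, so X∖{e, a} = {d, b}
cl∖int = {d, b}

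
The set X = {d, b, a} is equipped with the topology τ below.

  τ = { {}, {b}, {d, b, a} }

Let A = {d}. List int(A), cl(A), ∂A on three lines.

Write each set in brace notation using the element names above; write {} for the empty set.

interior: largest open inside A is {} (from {})
cl via duality: int({b, a}) = {b}, so X∖{b} = {d, a}
cl∖int = {d, a}

int(A) = {}
cl(A)  = {d, a}
∂A     = {d, a}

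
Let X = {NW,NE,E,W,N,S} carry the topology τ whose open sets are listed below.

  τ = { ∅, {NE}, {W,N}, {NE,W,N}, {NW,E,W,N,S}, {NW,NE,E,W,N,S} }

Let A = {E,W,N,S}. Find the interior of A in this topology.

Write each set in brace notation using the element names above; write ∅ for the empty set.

{W,N}

interior: largest open inside A is {W,N} (from ∅, {W,N})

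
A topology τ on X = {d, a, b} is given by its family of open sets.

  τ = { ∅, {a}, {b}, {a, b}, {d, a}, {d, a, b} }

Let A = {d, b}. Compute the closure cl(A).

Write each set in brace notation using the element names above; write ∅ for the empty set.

cl via duality: int({a}) = {a}, so X∖{a} = {d, b}

{d, b}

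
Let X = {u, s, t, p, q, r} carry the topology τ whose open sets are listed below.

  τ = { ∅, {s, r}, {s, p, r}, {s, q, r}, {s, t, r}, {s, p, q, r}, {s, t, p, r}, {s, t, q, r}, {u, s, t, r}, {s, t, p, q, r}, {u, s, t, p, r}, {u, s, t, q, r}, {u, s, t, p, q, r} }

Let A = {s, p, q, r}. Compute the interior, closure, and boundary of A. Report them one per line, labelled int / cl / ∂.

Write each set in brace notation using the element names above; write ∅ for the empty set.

int(A) = {s, p, q, r}
cl(A)  = {u, s, t, p, q, r}
∂A     = {u, t}

opens ⊆ A: ∅, {s, r}, {s, q, r}, {s, p, r}, {s, p, q, r}; union → int = {s, p, q, r}
complement {u, t}; its interior ∅; cl(A) = X∖∅ = {u, s, t, p, q, r}
boundary = {u, s, t, p, q, r} ∖ {s, p, q, r} = {u, t}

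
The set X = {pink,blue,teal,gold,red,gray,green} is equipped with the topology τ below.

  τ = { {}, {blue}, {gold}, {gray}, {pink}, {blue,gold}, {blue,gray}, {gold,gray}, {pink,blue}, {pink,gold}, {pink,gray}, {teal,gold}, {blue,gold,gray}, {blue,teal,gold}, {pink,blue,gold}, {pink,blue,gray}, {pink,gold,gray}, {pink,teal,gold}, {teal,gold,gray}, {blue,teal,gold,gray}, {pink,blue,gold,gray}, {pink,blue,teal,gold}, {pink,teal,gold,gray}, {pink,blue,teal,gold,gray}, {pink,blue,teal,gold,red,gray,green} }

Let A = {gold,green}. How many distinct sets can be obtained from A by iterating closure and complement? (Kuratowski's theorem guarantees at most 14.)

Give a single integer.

8

X∖A={pink,blue,teal,red,gray}, int(X∖A)={pink,blue,gray}, hence cl(A)={teal,gold,red,green}
Orbit (k=closure, c=complement):
  1. A     = {gold,green}
  2. kA    = {teal,gold,red,green}
  3. cA    = {pink,blue,teal,red,gray}
  4. ckA   = {pink,blue,gray}
  5. kcA   = {pink,blue,teal,red,gray,green}
  6. kckA  = {pink,blue,red,gray,green}
  7. ckcA  = {gold}
  8. ckckA = {teal,gold}
(closed under both — stop)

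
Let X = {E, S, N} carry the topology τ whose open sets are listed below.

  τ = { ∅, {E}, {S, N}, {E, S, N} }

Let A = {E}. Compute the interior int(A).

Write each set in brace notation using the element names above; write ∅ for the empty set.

opens ⊆ A: ∅, {E}; union → int = {E}

{E}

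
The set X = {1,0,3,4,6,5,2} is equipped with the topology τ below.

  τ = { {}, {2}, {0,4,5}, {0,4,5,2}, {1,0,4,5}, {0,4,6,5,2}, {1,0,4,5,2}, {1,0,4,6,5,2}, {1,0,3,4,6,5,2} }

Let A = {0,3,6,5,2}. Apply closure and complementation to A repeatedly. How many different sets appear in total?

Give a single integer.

8

closure: X∖int(X∖A) = X∖{} = {1,0,3,4,6,5,2}
Let k=closure and c=complement:
  1. A     = {0,3,6,5,2}
  2. kA    = {1,0,3,4,6,5,2}
  3. cA    = {1,4}
  4. ckA   = {}
  5. kcA   = {1,0,3,4,6,5}
  6. ckcA  = {2}
  7. kckcA = {3,6,2}
  8. ckckcA = {1,0,4,5}
— saturated at 8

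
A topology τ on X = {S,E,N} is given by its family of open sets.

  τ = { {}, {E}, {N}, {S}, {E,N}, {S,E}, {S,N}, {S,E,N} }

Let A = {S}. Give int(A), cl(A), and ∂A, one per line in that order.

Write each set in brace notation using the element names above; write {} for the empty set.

U open, U⊆A: {}, {S}. int(A) = ⋃ = {S}
X∖A={E,N}, int(X∖A)={E,N}, hence cl(A)={S}
∂A: remove int from cl → {}

int(A) = {S}
cl(A)  = {S}
∂A     = {}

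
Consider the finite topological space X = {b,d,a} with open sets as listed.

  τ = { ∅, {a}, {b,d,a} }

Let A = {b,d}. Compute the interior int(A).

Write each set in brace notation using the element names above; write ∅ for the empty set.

U open, U⊆A: ∅. int(A) = ⋃ = ∅

∅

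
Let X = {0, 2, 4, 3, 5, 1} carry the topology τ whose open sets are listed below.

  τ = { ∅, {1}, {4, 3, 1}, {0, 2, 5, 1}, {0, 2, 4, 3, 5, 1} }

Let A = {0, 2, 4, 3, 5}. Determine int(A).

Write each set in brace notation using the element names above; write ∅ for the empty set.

∅

interior: largest open inside A is ∅ (from ∅)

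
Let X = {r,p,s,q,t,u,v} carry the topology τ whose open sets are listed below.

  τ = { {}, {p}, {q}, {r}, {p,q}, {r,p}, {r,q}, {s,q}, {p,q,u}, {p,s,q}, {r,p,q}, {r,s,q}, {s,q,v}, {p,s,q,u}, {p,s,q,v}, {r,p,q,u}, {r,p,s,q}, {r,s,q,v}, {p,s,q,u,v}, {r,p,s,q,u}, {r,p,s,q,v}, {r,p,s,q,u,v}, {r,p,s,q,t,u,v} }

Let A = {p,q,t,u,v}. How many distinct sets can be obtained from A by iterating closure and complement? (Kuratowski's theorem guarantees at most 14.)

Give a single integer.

8

complement {r,s}; its interior {r}; cl(A) = X∖{r} = {p,s,q,t,u,v}
With k = closure, c = complement:
  1. A     = {p,q,t,u,v}
  2. kA    = {p,s,q,t,u,v}
  3. cA    = {r,s}
  4. ckA   = {r}
  5. kcA   = {r,s,t,v}
  6. kckA  = {r,t}
  7. ckcA  = {p,q,u}
  8. ckckA = {p,s,q,u,v}
k, c of each give nothing new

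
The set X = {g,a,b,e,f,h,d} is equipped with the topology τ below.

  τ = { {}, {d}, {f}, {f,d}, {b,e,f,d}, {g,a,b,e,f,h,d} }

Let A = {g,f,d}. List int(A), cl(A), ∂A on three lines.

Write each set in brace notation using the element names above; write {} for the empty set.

int(A) = {f,d}
cl(A)  = {g,a,b,e,f,h,d}
∂A     = {g,a,b,e,h}

opens ⊆ A: {}, {f}, {d}, {f,d}; union → int = {f,d}
complement {a,b,e,h}; its interior {}; cl(A) = X∖{} = {g,a,b,e,f,h,d}
boundary = {g,a,b,e,f,h,d} ∖ {f,d} = {g,a,b,e,h}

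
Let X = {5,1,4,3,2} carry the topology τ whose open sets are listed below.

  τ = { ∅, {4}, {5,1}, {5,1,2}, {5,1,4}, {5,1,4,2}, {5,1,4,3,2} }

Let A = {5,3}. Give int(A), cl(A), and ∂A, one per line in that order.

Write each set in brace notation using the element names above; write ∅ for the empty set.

interior: largest open inside A is ∅ (from ∅)
cl via duality: int({1,4,2}) = {4}, so X∖{4} = {5,1,3,2}
cl∖int = {5,1,3,2}

int(A) = ∅
cl(A)  = {5,1,3,2}
∂A     = {5,1,3,2}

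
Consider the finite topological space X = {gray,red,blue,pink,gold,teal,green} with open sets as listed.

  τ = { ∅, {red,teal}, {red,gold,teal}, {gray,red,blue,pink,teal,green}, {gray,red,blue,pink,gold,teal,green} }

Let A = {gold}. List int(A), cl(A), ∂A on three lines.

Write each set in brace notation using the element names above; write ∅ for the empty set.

interior: largest open inside A is ∅ (from ∅)
cl via duality: int({gray,red,blue,pink,teal,green}) = {gray,red,blue,pink,teal,green}, so X∖{gray,red,blue,pink,teal,green} = {gold}
cl∖int = {gold}

int(A) = ∅
cl(A)  = {gold}
∂A     = {gold}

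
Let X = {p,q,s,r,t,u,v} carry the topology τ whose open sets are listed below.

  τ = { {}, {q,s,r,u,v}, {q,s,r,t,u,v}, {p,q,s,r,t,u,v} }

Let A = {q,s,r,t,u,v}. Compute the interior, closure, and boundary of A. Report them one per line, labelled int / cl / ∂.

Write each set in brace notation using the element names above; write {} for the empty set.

opens ⊆ A: {}, {q,s,r,u,v}, {q,s,r,t,u,v}; union → int = {q,s,r,t,u,v}
complement {p}; its interior {}; cl(A) = X∖{} = {p,q,s,r,t,u,v}
boundary = {p,q,s,r,t,u,v} ∖ {q,s,r,t,u,v} = {p}

int(A) = {q,s,r,t,u,v}
cl(A)  = {p,q,s,r,t,u,v}
∂A     = {p}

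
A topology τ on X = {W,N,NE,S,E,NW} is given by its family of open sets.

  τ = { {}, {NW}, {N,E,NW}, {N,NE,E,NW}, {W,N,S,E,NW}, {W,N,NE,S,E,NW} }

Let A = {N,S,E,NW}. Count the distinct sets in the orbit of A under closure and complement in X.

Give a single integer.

X∖A={W,NE}, int(X∖A)={}, hence cl(A)={W,N,NE,S,E,NW}
Orbit (k=closure, c=complement):
  1. A     = {N,S,E,NW}
  2. kA    = {W,N,NE,S,E,NW}
  3. cA    = {W,NE}
  4. ckA   = {}
  5. kcA   = {W,NE,S}
  6. ckcA  = {N,E,NW}
(closed under both — stop)

6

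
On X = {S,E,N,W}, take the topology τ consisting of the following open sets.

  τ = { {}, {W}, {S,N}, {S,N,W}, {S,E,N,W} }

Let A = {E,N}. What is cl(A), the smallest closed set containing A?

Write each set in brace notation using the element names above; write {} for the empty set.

X∖A={S,W}, int(X∖A)={W}, hence cl(A)={S,E,N}

{S,E,N}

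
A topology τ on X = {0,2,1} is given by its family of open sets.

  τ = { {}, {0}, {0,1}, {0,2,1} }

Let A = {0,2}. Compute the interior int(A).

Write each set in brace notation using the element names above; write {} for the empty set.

U open, U⊆A: {}, {0}. int(A) = ⋃ = {0}

{0}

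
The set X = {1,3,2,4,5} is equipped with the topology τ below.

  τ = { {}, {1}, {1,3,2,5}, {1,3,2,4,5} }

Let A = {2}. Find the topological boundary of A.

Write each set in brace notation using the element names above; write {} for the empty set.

{3,2,4,5}

interior: largest open inside A is {} (from {})
cl via duality: int({1,3,4,5}) = {1}, so X∖{1} = {3,2,4,5}
cl∖int = {3,2,4,5}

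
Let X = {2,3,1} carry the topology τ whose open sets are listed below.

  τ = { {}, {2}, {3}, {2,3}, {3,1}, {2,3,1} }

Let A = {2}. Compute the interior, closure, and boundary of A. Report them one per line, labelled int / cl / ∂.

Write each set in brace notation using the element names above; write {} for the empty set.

int(A) = {2}
cl(A)  = {2}
∂A     = {}

U open, U⊆A: {}, {2}. int(A) = ⋃ = {2}
X∖A={3,1}, int(X∖A)={3,1}, hence cl(A)={2}
∂A: remove int from cl → {}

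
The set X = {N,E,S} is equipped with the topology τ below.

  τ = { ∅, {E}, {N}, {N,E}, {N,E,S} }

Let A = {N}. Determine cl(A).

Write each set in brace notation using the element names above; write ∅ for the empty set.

complement {E,S}; its interior {E}; cl(A) = X∖{E} = {N,S}

{N,S}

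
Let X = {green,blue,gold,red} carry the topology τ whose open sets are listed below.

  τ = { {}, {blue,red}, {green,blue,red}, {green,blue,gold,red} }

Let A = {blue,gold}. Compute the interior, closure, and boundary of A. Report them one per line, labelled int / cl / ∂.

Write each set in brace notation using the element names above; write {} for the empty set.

opens ⊆ A: {}; union → int = {}
complement {green,red}; its interior {}; cl(A) = X∖{} = {green,blue,gold,red}
boundary = {green,blue,gold,red} ∖ {} = {green,blue,gold,red}

int(A) = {}
cl(A)  = {green,blue,gold,red}
∂A     = {green,blue,gold,red}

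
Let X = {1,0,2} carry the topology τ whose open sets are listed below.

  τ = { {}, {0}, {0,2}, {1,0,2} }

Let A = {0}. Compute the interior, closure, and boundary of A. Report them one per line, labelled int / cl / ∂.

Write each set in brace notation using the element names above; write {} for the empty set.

opens ⊆ A: {}, {0}; union → int = {0}
complement {1,2}; its interior {}; cl(A) = X∖{} = {1,0,2}
boundary = {1,0,2} ∖ {0} = {1,2}

int(A) = {0}
cl(A)  = {1,0,2}
∂A     = {1,2}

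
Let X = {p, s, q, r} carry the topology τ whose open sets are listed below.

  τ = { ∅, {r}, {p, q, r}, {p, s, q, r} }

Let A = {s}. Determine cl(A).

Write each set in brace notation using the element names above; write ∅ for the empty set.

closure: X∖int(X∖A) = X∖{p, q, r} = {s}

{s}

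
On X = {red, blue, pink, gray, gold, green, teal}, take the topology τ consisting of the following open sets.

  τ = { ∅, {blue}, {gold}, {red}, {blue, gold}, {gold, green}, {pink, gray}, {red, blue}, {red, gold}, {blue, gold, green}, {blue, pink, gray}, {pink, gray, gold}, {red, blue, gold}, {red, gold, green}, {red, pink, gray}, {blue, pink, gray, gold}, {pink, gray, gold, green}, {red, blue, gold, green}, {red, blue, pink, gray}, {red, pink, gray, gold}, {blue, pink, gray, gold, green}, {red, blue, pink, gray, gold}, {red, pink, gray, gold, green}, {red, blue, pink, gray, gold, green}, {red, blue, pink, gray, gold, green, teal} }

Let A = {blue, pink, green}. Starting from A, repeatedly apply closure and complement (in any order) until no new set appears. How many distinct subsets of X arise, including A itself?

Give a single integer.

12

complement {red, gray, gold, teal}; its interior {red, gold}; cl(A) = X∖{red, gold} = {blue, pink, gray, green, teal}
With k = closure, c = complement:
  1. A     = {blue, pink, green}
  2. kA    = {blue, pink, gray, green, teal}
  3. cA    = {red, gray, gold, teal}
  4. ckA   = {red, gold}
  5. kcA   = {red, pink, gray, gold, green, teal}
  6. kckA  = {red, gold, green, teal}
  7. ckcA  = {blue}
  8. ckckA = {blue, pink, gray}
  9. kckcA = {blue, teal}
  10. kckckA = {blue, pink, gray, teal}
  11. ckckcA = {red, pink, gray, gold, green}
  12. ckckckA = {red, gold, green}
k, c of each give nothing new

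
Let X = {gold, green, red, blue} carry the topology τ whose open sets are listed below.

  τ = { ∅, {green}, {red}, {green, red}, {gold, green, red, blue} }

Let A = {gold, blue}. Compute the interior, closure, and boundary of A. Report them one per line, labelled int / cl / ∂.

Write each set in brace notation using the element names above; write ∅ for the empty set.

int(A) = ∅
cl(A)  = {gold, blue}
∂A     = {gold, blue}

opens ⊆ A: ∅; union → int = ∅
complement {green, red}; its interior {green, red}; cl(A) = X∖{green, red} = {gold, blue}
boundary = {gold, blue} ∖ ∅ = {gold, blue}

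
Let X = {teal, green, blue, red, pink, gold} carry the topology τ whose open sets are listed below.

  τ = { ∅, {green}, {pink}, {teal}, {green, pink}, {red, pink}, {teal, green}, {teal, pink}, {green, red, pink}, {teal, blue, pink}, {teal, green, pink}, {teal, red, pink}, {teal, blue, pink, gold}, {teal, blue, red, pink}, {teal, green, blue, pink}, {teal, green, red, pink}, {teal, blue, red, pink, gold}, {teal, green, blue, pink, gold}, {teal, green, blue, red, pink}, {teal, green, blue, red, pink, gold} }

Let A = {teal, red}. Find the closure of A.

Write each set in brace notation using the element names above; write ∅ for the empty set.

{teal, blue, red, gold}

closure: X∖int(X∖A) = X∖{green, pink} = {teal, blue, red, gold}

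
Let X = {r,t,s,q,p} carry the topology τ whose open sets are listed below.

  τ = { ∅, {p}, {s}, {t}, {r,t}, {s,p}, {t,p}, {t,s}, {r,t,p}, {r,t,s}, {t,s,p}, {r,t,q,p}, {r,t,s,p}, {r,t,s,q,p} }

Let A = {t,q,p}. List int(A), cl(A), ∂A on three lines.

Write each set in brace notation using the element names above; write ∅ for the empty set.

opens ⊆ A: ∅, {t}, {p}, {t,p}; union → int = {t,p}
complement {r,s}; its interior {s}; cl(A) = X∖{s} = {r,t,q,p}
boundary = {r,t,q,p} ∖ {t,p} = {r,q}

int(A) = {t,p}
cl(A)  = {r,t,q,p}
∂A     = {r,q}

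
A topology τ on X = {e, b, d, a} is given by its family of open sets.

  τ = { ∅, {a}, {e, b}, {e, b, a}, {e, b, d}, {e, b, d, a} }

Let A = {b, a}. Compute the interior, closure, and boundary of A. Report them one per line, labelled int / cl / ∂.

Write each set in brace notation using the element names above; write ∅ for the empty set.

int(A) = {a}
cl(A)  = {e, b, d, a}
∂A     = {e, b, d}

U open, U⊆A: ∅, {a}. int(A) = ⋃ = {a}
X∖A={e, d}, int(X∖A)=∅, hence cl(A)={e, b, d, a}
∂A: remove int from cl → {e, b, d}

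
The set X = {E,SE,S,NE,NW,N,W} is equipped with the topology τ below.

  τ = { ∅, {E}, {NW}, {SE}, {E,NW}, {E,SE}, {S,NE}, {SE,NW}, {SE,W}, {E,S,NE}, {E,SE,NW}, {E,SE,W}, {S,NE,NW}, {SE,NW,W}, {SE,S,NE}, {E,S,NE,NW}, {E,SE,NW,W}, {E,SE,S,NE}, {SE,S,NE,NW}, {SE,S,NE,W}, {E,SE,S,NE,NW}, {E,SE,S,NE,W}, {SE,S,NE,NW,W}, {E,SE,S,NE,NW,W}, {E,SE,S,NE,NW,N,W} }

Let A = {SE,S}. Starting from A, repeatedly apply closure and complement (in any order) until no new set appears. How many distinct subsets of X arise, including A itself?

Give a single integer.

closure: X∖int(X∖A) = X∖{E,NW} = {SE,S,NE,N,W}
Let k=closure and c=complement:
  1. A     = {SE,S}
  2. kA    = {SE,S,NE,N,W}
  3. cA    = {E,NE,NW,N,W}
  4. ckA   = {E,NW}
  5. kcA   = {E,S,NE,NW,N,W}
  6. kckA  = {E,NW,N}
  7. ckcA  = {SE}
  8. ckckA = {SE,S,NE,W}
  9. kckcA = {SE,N,W}
  10. ckckcA = {E,S,NE,NW}
  11. kckckcA = {E,S,NE,NW,N}
  12. ckckckcA = {SE,W}
— saturated at 12

12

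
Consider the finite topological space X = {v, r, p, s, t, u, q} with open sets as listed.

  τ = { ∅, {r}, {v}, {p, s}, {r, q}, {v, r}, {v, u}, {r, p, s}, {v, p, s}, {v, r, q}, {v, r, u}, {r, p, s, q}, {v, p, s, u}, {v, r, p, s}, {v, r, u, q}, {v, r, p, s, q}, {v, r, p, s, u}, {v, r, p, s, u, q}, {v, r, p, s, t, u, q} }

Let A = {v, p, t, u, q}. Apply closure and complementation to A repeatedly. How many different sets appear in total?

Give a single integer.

cl via duality: int({r, s}) = {r}, so X∖{r} = {v, p, s, t, u, q}
Write k for closure, c for complement:
  1. A     = {v, p, t, u, q}
  2. kA    = {v, p, s, t, u, q}
  3. cA    = {r, s}
  4. ckA   = {r}
  5. kcA   = {r, p, s, t, q}
  6. kckA  = {r, t, q}
  7. ckcA  = {v, u}
  8. ckckA = {v, p, s, u}
  9. kckcA = {v, t, u}
  10. kckckA = {v, p, s, t, u}
  11. ckckcA = {r, p, s, q}
  12. ckckckA = {r, q}
applying k or c yields no new set

12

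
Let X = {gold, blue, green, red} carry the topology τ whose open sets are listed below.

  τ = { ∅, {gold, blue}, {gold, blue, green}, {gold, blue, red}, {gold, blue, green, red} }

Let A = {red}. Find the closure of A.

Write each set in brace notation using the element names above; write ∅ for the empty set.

complement {gold, blue, green}; its interior {gold, blue, green}; cl(A) = X∖{gold, blue, green} = {red}

{red}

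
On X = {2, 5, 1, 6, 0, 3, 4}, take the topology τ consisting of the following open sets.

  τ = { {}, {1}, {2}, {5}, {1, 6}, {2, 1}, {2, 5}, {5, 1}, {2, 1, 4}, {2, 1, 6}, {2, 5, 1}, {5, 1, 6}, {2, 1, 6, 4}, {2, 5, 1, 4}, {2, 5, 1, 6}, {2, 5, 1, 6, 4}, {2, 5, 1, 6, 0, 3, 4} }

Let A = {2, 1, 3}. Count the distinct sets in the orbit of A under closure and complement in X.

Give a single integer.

complement {5, 6, 0, 4}; its interior {5}; cl(A) = X∖{5} = {2, 1, 6, 0, 3, 4}
With k = closure, c = complement:
  1. A     = {2, 1, 3}
  2. kA    = {2, 1, 6, 0, 3, 4}
  3. cA    = {5, 6, 0, 4}
  4. ckA   = {5}
  5. kcA   = {5, 6, 0, 3, 4}
  6. kckA  = {5, 0, 3}
  7. ckcA  = {2, 1}
  8. ckckA = {2, 1, 6, 4}
k, c of each give nothing new

8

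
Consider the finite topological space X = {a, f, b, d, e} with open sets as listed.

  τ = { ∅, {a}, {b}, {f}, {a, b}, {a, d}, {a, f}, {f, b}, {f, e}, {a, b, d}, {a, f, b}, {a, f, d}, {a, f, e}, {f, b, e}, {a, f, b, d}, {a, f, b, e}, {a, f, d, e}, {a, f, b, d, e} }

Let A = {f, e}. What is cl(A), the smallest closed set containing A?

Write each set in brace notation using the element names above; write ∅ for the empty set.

{f, e}

closure: X∖int(X∖A) = X∖{a, b, d} = {f, e}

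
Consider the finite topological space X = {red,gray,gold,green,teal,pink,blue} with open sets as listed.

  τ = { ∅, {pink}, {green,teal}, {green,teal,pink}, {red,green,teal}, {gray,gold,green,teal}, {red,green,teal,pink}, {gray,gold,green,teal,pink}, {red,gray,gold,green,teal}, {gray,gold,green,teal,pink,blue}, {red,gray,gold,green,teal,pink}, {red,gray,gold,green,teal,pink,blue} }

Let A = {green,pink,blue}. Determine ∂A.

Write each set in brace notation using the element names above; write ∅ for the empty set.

{red,gray,gold,green,teal,blue}

U open, U⊆A: ∅, {pink}. int(A) = ⋃ = {pink}
X∖A={red,gray,gold,teal}, int(X∖A)=∅, hence cl(A)={red,gray,gold,green,teal,pink,blue}
∂A: remove int from cl → {red,gray,gold,green,teal,blue}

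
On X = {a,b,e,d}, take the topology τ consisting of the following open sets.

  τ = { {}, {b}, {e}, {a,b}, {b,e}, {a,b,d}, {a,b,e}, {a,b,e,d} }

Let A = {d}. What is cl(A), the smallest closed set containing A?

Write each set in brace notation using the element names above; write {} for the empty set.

X∖A={a,b,e}, int(X∖A)={a,b,e}, hence cl(A)={d}

{d}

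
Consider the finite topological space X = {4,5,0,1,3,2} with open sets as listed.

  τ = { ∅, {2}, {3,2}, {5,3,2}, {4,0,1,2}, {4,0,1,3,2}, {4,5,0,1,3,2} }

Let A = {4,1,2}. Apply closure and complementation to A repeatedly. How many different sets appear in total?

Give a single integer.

6

closure: X∖int(X∖A) = X∖∅ = {4,5,0,1,3,2}
Let k=closure and c=complement:
  1. A     = {4,1,2}
  2. kA    = {4,5,0,1,3,2}
  3. cA    = {5,0,3}
  4. ckA   = ∅
  5. kcA   = {4,5,0,1,3}
  6. ckcA  = {2}
— saturated at 6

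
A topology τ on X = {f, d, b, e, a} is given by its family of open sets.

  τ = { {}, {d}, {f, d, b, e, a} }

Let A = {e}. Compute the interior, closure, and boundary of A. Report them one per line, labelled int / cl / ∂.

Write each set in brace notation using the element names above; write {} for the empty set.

int(A) = {}
cl(A)  = {f, b, e, a}
∂A     = {f, b, e, a}

interior: largest open inside A is {} (from {})
cl via duality: int({f, d, b, a}) = {d}, so X∖{d} = {f, b, e, a}
cl∖int = {f, b, e, a}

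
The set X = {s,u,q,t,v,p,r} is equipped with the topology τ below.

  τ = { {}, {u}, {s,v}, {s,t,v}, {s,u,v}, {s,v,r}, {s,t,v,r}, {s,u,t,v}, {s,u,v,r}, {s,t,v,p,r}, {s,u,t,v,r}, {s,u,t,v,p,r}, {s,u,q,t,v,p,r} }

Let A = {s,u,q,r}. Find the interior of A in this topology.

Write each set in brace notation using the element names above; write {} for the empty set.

{u}

open subsets of A: {}, {u}; so int(A) = {u}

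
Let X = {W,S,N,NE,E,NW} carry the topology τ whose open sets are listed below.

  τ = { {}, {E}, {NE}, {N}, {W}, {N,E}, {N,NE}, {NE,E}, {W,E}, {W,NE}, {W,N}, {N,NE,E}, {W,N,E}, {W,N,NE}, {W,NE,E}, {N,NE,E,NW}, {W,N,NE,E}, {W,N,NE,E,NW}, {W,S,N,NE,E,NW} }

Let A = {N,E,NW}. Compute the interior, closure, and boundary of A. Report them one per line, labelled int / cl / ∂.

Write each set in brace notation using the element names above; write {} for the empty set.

int(A) = {N,E}
cl(A)  = {S,N,E,NW}
∂A     = {S,NW}

opens ⊆ A: {}, {N}, {E}, {N,E}; union → int = {N,E}
complement {W,S,NE}; its interior {W,NE}; cl(A) = X∖{W,NE} = {S,N,E,NW}
boundary = {S,N,E,NW} ∖ {N,E} = {S,NW}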